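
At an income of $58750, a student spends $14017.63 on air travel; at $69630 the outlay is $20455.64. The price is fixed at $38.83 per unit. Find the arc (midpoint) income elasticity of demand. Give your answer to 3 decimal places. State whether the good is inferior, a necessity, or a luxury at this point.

With a constant price, Q₁ = 14017.63/38.83 = 361.000 and Q₂ = 20455.64/38.83 = 526.800 (equivalently, work directly with expenditure since P cancels).
Midpoint %ΔQ = (20455.64 − 14017.63)/17236.63 = 0.37351; midpoint %ΔI = (69630 − 58750)/64190 = 0.16950.
η = 0.37351 / 0.16950 = 2.204.
η > 1 ⇒ luxury.

2.204 (luxury)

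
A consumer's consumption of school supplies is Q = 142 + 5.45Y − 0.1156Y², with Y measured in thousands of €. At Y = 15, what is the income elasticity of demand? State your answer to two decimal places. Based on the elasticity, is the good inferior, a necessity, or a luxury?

At Y = 15: Q = 197.7400.
dQ/dY = 5.45 − 0.2312Y = 1.98200.
η = (dQ/dY)·(Y/Q) = 1.98200 × (15/197.7400) = 0.15.
0 < η < 1 ⇒ necessity.

0.15 (necessity)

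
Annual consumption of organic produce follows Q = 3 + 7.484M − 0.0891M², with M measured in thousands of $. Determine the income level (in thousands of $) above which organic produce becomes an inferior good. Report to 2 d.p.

dQ/dM = 7.484 − 0.1782M.
The good is inferior where dQ/dM < 0. Setting dQ/dM = 0 gives M = 7.484 / 0.1782 = 42.00.

42.00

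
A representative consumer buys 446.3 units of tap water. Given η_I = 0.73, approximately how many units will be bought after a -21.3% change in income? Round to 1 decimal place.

376.9

%ΔQ ≈ η × %ΔI = 0.73 × (-21.3%) = -15.549%.
New Q ≈ 446.3 × (1 − 0.15549) = 376.9.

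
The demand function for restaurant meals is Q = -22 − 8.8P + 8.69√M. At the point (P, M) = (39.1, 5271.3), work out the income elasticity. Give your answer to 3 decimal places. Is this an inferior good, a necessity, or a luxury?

At P = 39.1, M = 5271.3: Q = 264.846.
Holding P constant, ∂Q/∂M = 8.69/(2√M) = 0.0598454.
η_M = (∂Q/∂M)·(M/Q) = 0.0598454 × (5271.3/264.846) = 1.191.
Since η > 1, this is a luxury.

1.191 (luxury)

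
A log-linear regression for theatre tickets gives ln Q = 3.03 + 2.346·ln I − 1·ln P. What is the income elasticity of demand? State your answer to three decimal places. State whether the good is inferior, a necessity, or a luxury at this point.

2.346 (luxury)

In a log-linear demand, the coefficient on ln I is the income elasticity.
So η = 2.346.
η > 1 ⇒ luxury.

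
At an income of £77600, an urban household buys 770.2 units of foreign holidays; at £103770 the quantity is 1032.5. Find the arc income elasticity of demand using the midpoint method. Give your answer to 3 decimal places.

1.008

ΔQ = 1032.5 − 770.2 = 262.3; midpoint Q̄ = (770.2 + 1032.5)/2 = 901.35.
ΔI = 103770 − 77600 = 26170; midpoint Ī = (77600 + 103770)/2 = 90685.
η = (ΔQ/Q̄) ÷ (ΔI/Ī) = (262.3/901.35) ÷ (26170/90685) = 1.008.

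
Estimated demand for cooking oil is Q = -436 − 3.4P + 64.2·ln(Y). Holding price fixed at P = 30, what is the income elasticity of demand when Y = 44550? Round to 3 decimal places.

0.430

At P = 30, Y = 44550: Q = 149.220.
Holding P constant, ∂Q/∂Y = 64.2/Y = 0.00144108.
η_Y = (∂Q/∂Y)·(Y/Q) = 0.00144108 × (44550/149.220) = 0.430.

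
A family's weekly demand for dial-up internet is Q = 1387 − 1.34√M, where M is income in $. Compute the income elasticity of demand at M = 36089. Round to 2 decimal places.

-0.11

At M = 36089: Q = 1132.439.
dQ/dM = -1.34/(2√M) = -0.00352685 at this income.
η = (dQ/dM)·(M/Q) = -0.00352685 × (36089/1132.439) = -0.11.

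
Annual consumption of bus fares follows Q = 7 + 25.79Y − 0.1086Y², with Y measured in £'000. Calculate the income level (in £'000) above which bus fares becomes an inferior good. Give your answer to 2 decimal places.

dQ/dY = 25.79 − 0.2172Y.
The good is inferior where dQ/dY < 0. Setting dQ/dY = 0 gives Y = 25.79 / 0.2172 = 118.74.

118.74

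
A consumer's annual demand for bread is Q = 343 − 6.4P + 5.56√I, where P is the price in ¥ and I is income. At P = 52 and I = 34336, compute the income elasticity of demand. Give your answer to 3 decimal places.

0.495

At P = 52, I = 34336: Q = 1040.467.
Holding P constant, ∂Q/∂I = 5.56/(2√I) = 0.0150027.
η_I = (∂Q/∂I)·(I/Q) = 0.0150027 × (34336/1040.467) = 0.495.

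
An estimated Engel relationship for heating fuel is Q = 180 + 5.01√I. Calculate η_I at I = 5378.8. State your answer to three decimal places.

At I = 5378.8: Q = 547.435.
dQ/dI = 5.01/(2√I) = 0.0341558 at this income.
η = (dQ/dI)·(I/Q) = 0.0341558 × (5378.8/547.435) = 0.336.

0.336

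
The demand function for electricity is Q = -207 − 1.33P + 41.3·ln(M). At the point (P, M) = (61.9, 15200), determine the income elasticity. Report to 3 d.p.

0.381

At P = 61.9, M = 15200: Q = 108.353.
Holding P constant, ∂Q/∂M = 41.3/M = 0.00271711.
η_M = (∂Q/∂M)·(M/Q) = 0.00271711 × (15200/108.353) = 0.381.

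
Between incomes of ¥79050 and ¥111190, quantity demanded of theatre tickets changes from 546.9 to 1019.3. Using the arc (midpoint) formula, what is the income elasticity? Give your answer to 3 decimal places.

ΔQ = 1019.3 − 546.9 = 472.4; midpoint Q̄ = (546.9 + 1019.3)/2 = 783.1.
ΔI = 111190 − 79050 = 32140; midpoint Ī = (79050 + 111190)/2 = 95120.
η = (ΔQ/Q̄) ÷ (ΔI/Ī) = (472.4/783.1) ÷ (32140/95120) = 1.785.

1.785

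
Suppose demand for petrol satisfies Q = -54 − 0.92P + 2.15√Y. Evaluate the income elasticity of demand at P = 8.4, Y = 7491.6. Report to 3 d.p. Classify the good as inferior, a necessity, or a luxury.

At P = 8.4, Y = 7491.6: Q = 124.363.
Holding P constant, ∂Q/∂Y = 2.15/(2√Y) = 0.01242.
η_Y = (∂Q/∂Y)·(Y/Q) = 0.01242 × (7491.6/124.363) = 0.748.
Since 0 < η < 1, this is a necessity.

0.748 (necessity)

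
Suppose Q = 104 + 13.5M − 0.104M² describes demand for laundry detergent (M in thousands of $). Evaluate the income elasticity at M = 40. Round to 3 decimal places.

At M = 40: Q = 477.6000.
dQ/dM = 13.5 − 0.208M = 5.18000.
η = (dQ/dM)·(M/Q) = 5.18000 × (40/477.6000) = 0.434.

0.434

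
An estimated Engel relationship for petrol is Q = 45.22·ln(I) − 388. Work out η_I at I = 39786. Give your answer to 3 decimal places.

0.497

At I = 39786: Q = 90.937.
dQ/dI = 45.22/I = 0.00113658 at this income.
η = (dQ/dI)·(I/Q) = 0.00113658 × (39786/90.937) = 0.497.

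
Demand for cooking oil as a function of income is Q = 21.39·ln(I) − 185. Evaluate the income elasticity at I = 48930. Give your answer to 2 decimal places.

At I = 48930: Q = 45.972.
dQ/dI = 21.39/I = 0.000437155 at this income.
η = (dQ/dI)·(I/Q) = 0.000437155 × (48930/45.972) = 0.47.

0.47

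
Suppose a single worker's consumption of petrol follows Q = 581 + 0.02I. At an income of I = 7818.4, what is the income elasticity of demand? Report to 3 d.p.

At I = 7818.4: Q = 737.368.
dQ/dI = 0.02.
η = (dQ/dI)·(I/Q) = 0.02 × (7818.4/737.368) = 0.212.

0.212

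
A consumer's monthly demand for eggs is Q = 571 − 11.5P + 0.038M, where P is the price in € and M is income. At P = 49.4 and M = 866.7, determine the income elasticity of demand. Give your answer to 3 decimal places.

At P = 49.4, M = 866.7: Q = 35.835.
Holding P constant, ∂Q/∂M = 0.038.
η_M = (∂Q/∂M)·(M/Q) = 0.038 × (866.7/35.835) = 0.919.

0.919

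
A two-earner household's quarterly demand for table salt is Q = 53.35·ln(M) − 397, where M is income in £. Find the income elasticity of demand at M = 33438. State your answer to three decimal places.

At M = 33438: Q = 158.771.
dQ/dM = 53.35/M = 0.00159549 at this income.
η = (dQ/dM)·(M/Q) = 0.00159549 × (33438/158.771) = 0.336.

0.336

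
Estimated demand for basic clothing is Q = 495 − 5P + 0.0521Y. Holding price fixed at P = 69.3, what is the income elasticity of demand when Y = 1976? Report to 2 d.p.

At P = 69.3, Y = 1976: Q = 251.450.
Holding P constant, ∂Q/∂Y = 0.0521.
η_Y = (∂Q/∂Y)·(Y/Q) = 0.0521 × (1976/251.450) = 0.41.

0.41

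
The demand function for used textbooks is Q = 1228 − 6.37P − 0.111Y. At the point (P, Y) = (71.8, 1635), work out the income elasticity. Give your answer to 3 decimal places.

-0.308

At P = 71.8, Y = 1635: Q = 589.149.
Holding P constant, ∂Q/∂Y = −0.111.
η_Y = (∂Q/∂Y)·(Y/Q) = -0.111 × (1635/589.149) = -0.308.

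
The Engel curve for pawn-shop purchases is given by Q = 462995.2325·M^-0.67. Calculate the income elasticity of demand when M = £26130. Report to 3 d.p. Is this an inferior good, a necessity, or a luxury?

For Q = A·M^β the income elasticity is constant and equal to β.
Here β = -0.67, so η = -0.670.
Since η < 0, the good is an inferior good.

-0.670 (inferior good)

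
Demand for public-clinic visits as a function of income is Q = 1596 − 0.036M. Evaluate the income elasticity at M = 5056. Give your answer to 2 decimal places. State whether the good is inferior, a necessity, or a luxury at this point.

At M = 5056: Q = 1413.984.
dQ/dM = −0.036.
η = (dQ/dM)·(M/Q) = -0.036 × (5056/1413.984) = -0.13.
Since η < 0, the good is an inferior good.

-0.13 (inferior good)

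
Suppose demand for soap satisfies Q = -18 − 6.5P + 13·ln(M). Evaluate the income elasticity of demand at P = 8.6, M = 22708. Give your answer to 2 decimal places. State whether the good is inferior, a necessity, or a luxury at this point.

At P = 8.6, M = 22708: Q = 56.496.
Holding P constant, ∂Q/∂M = 13/M = 0.000572485.
η_M = (∂Q/∂M)·(M/Q) = 0.000572485 × (22708/56.496) = 0.23.
Since 0 < η < 1, this is a necessity.

0.23 (necessity)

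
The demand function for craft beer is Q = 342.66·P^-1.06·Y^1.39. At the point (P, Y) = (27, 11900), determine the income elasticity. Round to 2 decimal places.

For a multiplicative demand Q = A·P^α·Y^β, the income elasticity is β everywhere.
Here β = 1.39, so η = 1.39.

1.39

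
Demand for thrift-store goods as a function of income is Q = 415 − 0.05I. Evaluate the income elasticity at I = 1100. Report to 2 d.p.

-0.15

At I = 1100: Q = 360.000.
dQ/dI = −0.05.
η = (dQ/dI)·(I/Q) = -0.05 × (1100/360.000) = -0.15.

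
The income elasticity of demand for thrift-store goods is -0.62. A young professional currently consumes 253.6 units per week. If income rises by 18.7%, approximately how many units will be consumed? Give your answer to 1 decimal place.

%ΔQ ≈ η × %ΔI = -0.62 × 18.7% = -11.594%.
New Q ≈ 253.6 × (1 − 0.11594) = 224.2.

224.2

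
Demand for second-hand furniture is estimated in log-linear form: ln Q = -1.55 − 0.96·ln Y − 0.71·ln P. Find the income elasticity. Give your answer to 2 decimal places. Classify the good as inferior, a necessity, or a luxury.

-0.96 (inferior good)

In a log-linear demand, the coefficient on ln Y is the income elasticity.
So η = -0.96.
η < 0 ⇒ inferior good.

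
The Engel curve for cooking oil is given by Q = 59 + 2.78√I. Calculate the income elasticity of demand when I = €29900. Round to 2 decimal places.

At I = 29900: Q = 539.707.
dQ/dI = 2.78/(2√I) = 0.00803858 at this income.
η = (dQ/dI)·(I/Q) = 0.00803858 × (29900/539.707) = 0.45.

0.45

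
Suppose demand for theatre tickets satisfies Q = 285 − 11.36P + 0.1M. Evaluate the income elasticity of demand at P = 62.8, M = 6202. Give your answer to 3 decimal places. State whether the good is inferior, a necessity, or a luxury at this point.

3.234 (luxury)

At P = 62.8, M = 6202: Q = 191.792.
Holding P constant, ∂Q/∂M = 0.1.
η_M = (∂Q/∂M)·(M/Q) = 0.1 × (6202/191.792) = 3.234.
Since η > 1, this is a luxury.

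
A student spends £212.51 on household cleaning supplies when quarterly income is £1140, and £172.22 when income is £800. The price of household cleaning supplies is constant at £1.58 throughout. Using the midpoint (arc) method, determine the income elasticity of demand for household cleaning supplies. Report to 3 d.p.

0.598

With a constant price, Q₁ = 212.51/1.58 = 134.500 and Q₂ = 172.22/1.58 = 109.000 (equivalently, work directly with expenditure since P cancels).
Midpoint %ΔQ = (172.22 − 212.51)/192.37 = -0.20945; midpoint %ΔI = (800 − 1140)/970 = -0.35052.
η = -0.20945 / -0.35052 = 0.598.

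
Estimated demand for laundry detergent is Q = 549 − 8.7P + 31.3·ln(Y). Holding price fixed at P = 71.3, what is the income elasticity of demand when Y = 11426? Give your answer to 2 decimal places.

At P = 71.3, Y = 11426: Q = 221.146.
Holding P constant, ∂Q/∂Y = 31.3/Y = 0.00273937.
η_Y = (∂Q/∂Y)·(Y/Q) = 0.00273937 × (11426/221.146) = 0.14.

0.14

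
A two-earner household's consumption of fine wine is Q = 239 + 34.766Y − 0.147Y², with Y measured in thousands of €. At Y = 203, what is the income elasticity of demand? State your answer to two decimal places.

At Y = 203: Q = 1238.7750.
dQ/dY = 34.766 − 0.294Y = -24.91600.
η = (dQ/dY)·(Y/Q) = -24.91600 × (203/1238.7750) = -4.08.

-4.08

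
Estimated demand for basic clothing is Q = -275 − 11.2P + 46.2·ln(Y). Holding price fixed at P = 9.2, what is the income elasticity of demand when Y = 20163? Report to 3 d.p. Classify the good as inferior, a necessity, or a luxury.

At P = 9.2, Y = 20163: Q = 79.876.
Holding P constant, ∂Q/∂Y = 46.2/Y = 0.00229133.
η_Y = (∂Q/∂Y)·(Y/Q) = 0.00229133 × (20163/79.876) = 0.578.
Since 0 < η < 1, this is a necessity.

0.578 (necessity)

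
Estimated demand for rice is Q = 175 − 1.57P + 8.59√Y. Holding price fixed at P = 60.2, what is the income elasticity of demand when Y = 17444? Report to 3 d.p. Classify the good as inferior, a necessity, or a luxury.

At P = 60.2, Y = 17444: Q = 1215.017.
Holding P constant, ∂Q/∂Y = 8.59/(2√Y) = 0.0325192.
η_Y = (∂Q/∂Y)·(Y/Q) = 0.0325192 × (17444/1215.017) = 0.467.
Since 0 < η < 1, this is a necessity.

0.467 (necessity)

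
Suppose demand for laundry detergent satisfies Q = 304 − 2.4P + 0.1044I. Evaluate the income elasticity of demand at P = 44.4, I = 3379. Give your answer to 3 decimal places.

0.641

At P = 44.4, I = 3379: Q = 550.208.
Holding P constant, ∂Q/∂I = 0.1044.
η_I = (∂Q/∂I)·(I/Q) = 0.1044 × (3379/550.208) = 0.641.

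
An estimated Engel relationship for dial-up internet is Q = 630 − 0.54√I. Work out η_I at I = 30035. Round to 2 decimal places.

At I = 30035: Q = 536.415.
dQ/dI = -0.54/(2√I) = -0.00155794 at this income.
η = (dQ/dI)·(I/Q) = -0.00155794 × (30035/536.415) = -0.09.

-0.09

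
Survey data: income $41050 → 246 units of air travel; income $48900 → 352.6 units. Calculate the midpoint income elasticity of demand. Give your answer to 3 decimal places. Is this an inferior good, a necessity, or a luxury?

2.041 (luxury)

ΔQ = 352.6 − 246 = 106.6; midpoint Q̄ = (246 + 352.6)/2 = 299.3.
ΔI = 48900 − 41050 = 7850; midpoint Ī = (41050 + 48900)/2 = 44975.
η = (ΔQ/Q̄) ÷ (ΔI/Ī) = (106.6/299.3) ÷ (7850/44975) = 2.041.
η > 1 ⇒ luxury.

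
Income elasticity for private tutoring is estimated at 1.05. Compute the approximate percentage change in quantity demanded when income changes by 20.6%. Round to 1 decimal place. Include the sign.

21.6%

%ΔQ ≈ η × %ΔI = 1.05 × 20.6% = 21.6%.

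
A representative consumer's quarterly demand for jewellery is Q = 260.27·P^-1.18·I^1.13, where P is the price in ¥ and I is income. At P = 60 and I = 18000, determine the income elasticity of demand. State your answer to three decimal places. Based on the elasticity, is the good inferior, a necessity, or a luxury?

For a multiplicative demand Q = A·P^α·I^β, the income elasticity is β everywhere.
Here β = 1.13, so η = 1.130.
Since η > 1, this is a luxury.

1.130 (luxury)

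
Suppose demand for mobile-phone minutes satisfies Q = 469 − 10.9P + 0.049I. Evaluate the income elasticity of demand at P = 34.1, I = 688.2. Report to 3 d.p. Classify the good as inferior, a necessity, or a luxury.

At P = 34.1, I = 688.2: Q = 131.032.
Holding P constant, ∂Q/∂I = 0.049.
η_I = (∂Q/∂I)·(I/Q) = 0.049 × (688.2/131.032) = 0.257.
Since 0 < η < 1, this is a necessity.

0.257 (necessity)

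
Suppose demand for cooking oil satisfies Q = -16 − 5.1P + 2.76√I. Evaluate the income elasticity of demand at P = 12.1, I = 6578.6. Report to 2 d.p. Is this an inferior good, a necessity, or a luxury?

At P = 12.1, I = 6578.6: Q = 146.150.
Holding P constant, ∂Q/∂I = 2.76/(2√I) = 0.0170142.
η_I = (∂Q/∂I)·(I/Q) = 0.0170142 × (6578.6/146.150) = 0.77.
Since 0 < η < 1, this is a necessity.

0.77 (necessity)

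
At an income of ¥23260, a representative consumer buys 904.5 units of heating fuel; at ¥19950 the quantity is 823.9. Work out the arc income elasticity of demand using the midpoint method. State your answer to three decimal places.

0.609

ΔQ = 823.9 − 904.5 = -80.6; midpoint Q̄ = (904.5 + 823.9)/2 = 864.2.
ΔI = 19950 − 23260 = -3310; midpoint Ī = (23260 + 19950)/2 = 21605.
η = (ΔQ/Q̄) ÷ (ΔI/Ī) = (-80.6/864.2) ÷ (-3310/21605) = 0.609.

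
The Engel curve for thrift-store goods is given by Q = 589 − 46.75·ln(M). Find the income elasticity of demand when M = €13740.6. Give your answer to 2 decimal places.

At M = 13740.6: Q = 143.561.
dQ/dM = -46.75/M = -0.00340233 at this income.
η = (dQ/dM)·(M/Q) = -0.00340233 × (13740.6/143.561) = -0.33.

-0.33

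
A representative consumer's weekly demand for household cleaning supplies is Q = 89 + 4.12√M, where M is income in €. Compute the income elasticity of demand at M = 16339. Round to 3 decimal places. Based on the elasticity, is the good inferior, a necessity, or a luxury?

At M = 16339: Q = 615.635.
dQ/dM = 4.12/(2√M) = 0.0161159 at this income.
η = (dQ/dM)·(M/Q) = 0.0161159 × (16339/615.635) = 0.428.
Since 0 < η < 1, the good is a necessity.

0.428 (necessity)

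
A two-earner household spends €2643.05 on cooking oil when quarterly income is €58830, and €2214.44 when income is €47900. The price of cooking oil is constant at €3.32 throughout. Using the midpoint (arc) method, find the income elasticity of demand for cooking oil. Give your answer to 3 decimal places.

0.862

With a constant price, Q₁ = 2643.05/3.32 = 796.099 and Q₂ = 2214.44/3.32 = 667.000 (equivalently, work directly with expenditure since P cancels).
Midpoint %ΔQ = (2214.44 − 2643.05)/2428.75 = -0.17647; midpoint %ΔI = (47900 − 58830)/53365 = -0.20482.
η = -0.17647 / -0.20482 = 0.862.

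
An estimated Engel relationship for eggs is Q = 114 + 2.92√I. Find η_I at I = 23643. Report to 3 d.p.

At I = 23643: Q = 562.987.
dQ/dI = 2.92/(2√I) = 0.00949514 at this income.
η = (dQ/dI)·(I/Q) = 0.00949514 × (23643/562.987) = 0.399.

0.399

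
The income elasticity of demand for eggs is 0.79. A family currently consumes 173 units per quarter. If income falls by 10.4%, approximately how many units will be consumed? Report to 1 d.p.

%ΔQ ≈ η × %ΔI = 0.79 × (-10.4%) = -8.216%.
New Q ≈ 173 × (1 − 0.08216) = 158.8.

158.8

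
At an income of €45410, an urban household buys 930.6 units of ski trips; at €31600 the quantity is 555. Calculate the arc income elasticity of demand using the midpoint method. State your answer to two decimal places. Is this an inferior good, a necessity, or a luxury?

1.41 (luxury)

ΔQ = 555 − 930.6 = -375.6; midpoint Q̄ = (930.6 + 555)/2 = 742.8.
ΔI = 31600 − 45410 = -13810; midpoint Ī = (45410 + 31600)/2 = 38505.
η = (ΔQ/Q̄) ÷ (ΔI/Ī) = (-375.6/742.8) ÷ (-13810/38505) = 1.41.
η > 1 ⇒ luxury.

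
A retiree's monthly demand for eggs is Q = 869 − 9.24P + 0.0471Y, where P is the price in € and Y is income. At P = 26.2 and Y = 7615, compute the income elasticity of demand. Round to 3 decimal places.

0.364

At P = 26.2, Y = 7615: Q = 985.579.
Holding P constant, ∂Q/∂Y = 0.0471.
η_Y = (∂Q/∂Y)·(Y/Q) = 0.0471 × (7615/985.579) = 0.364.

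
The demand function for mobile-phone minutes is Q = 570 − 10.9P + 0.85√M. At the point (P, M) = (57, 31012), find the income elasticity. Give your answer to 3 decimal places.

At P = 57, M = 31012: Q = 98.387.
Holding P constant, ∂Q/∂M = 0.85/(2√M) = 0.00241337.
η_M = (∂Q/∂M)·(M/Q) = 0.00241337 × (31012/98.387) = 0.761.

0.761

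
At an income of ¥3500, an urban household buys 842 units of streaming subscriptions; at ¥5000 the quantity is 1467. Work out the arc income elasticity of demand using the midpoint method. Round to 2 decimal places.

ΔQ = 1467 − 842 = 625; midpoint Q̄ = (842 + 1467)/2 = 1154.5.
ΔI = 5000 − 3500 = 1500; midpoint Ī = (3500 + 5000)/2 = 4250.
η = (ΔQ/Q̄) ÷ (ΔI/Ī) = (625/1154.5) ÷ (1500/4250) = 1.53.

1.53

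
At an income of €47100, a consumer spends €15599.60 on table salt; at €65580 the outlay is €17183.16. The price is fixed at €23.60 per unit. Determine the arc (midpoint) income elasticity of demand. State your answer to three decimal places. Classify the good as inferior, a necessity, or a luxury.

0.295 (necessity)

With a constant price, Q₁ = 15599.60/23.60 = 661.000 and Q₂ = 17183.16/23.60 = 728.100 (equivalently, work directly with expenditure since P cancels).
Midpoint %ΔQ = (17183.16 − 15599.60)/16391.38 = 0.09661; midpoint %ΔI = (65580 − 47100)/56340 = 0.32801.
η = 0.09661 / 0.32801 = 0.295.
0 < η < 1 ⇒ necessity.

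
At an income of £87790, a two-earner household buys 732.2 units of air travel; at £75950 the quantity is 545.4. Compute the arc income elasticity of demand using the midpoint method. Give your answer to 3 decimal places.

ΔQ = 545.4 − 732.2 = -186.8; midpoint Q̄ = (732.2 + 545.4)/2 = 638.8.
ΔI = 75950 − 87790 = -11840; midpoint Ī = (87790 + 75950)/2 = 81870.
η = (ΔQ/Q̄) ÷ (ΔI/Ī) = (-186.8/638.8) ÷ (-11840/81870) = 2.022.

2.022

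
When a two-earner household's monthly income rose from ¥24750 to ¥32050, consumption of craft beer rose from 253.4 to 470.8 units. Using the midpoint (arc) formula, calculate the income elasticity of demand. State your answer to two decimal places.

2.34

ΔQ = 470.8 − 253.4 = 217.4; midpoint Q̄ = (253.4 + 470.8)/2 = 362.1.
ΔI = 32050 − 24750 = 7300; midpoint Ī = (24750 + 32050)/2 = 28400.
η = (ΔQ/Q̄) ÷ (ΔI/Ī) = (217.4/362.1) ÷ (7300/28400) = 2.34.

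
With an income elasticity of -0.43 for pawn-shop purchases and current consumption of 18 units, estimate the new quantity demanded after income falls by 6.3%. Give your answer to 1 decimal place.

18.5

%ΔQ ≈ η × %ΔI = -0.43 × (-6.3%) = 2.709%.
New Q ≈ 18 × (1 + 0.02709) = 18.5.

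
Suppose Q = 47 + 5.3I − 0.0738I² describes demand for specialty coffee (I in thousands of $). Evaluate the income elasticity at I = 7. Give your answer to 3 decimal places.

0.371

At I = 7: Q = 80.4838.
dQ/dI = 5.3 − 0.1476I = 4.26680.
η = (dQ/dI)·(I/Q) = 4.26680 × (7/80.4838) = 0.371.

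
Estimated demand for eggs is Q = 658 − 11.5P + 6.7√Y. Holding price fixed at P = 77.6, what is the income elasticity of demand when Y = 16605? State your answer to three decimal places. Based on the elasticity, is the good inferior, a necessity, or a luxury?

At P = 77.6, Y = 16605: Q = 628.965.
Holding P constant, ∂Q/∂Y = 6.7/(2√Y) = 0.0259971.
η_Y = (∂Q/∂Y)·(Y/Q) = 0.0259971 × (16605/628.965) = 0.686.
Since 0 < η < 1, this is a necessity.

0.686 (necessity)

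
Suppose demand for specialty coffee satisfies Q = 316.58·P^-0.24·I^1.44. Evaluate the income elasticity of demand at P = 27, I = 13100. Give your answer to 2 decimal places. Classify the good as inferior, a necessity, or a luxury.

For a multiplicative demand Q = A·P^α·I^β, the income elasticity is β everywhere.
Here β = 1.44, so η = 1.44.
Since η > 1, this is a luxury.

1.44 (luxury)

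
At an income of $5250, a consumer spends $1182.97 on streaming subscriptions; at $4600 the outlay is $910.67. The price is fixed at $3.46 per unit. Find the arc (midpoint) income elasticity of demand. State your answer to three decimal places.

1.971

With a constant price, Q₁ = 1182.97/3.46 = 341.899 and Q₂ = 910.67/3.46 = 263.199 (equivalently, work directly with expenditure since P cancels).
Midpoint %ΔQ = (910.67 − 1182.97)/1046.82 = -0.26012; midpoint %ΔI = (4600 − 5250)/4925 = -0.13198.
η = -0.26012 / -0.13198 = 1.971.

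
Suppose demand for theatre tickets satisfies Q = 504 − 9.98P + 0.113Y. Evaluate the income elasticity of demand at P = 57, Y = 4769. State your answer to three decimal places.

At P = 57, Y = 4769: Q = 474.037.
Holding P constant, ∂Q/∂Y = 0.113.
η_Y = (∂Q/∂Y)·(Y/Q) = 0.113 × (4769/474.037) = 1.137.

1.137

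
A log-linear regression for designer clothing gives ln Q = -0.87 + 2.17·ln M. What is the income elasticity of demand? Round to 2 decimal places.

In a log-linear demand, the coefficient on ln M is the income elasticity.
So η = 2.17.

2.17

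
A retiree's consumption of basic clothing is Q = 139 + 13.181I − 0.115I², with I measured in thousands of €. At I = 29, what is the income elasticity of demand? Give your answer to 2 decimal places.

At I = 29: Q = 424.5340.
dQ/dI = 13.181 − 0.23I = 6.51100.
η = (dQ/dI)·(I/Q) = 6.51100 × (29/424.5340) = 0.44.

0.44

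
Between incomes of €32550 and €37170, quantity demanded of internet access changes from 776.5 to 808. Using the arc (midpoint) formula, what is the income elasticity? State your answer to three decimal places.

0.300

ΔQ = 808 − 776.5 = 31.5; midpoint Q̄ = (776.5 + 808)/2 = 792.25.
ΔI = 37170 − 32550 = 4620; midpoint Ī = (32550 + 37170)/2 = 34860.
η = (ΔQ/Q̄) ÷ (ΔI/Ī) = (31.5/792.25) ÷ (4620/34860) = 0.300.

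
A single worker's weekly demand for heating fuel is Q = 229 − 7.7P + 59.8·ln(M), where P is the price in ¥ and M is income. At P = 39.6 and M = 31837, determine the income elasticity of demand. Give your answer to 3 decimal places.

0.110

At P = 39.6, M = 31837: Q = 544.109.
Holding P constant, ∂Q/∂M = 59.8/M = 0.00187832.
η_M = (∂Q/∂M)·(M/Q) = 0.00187832 × (31837/544.109) = 0.110.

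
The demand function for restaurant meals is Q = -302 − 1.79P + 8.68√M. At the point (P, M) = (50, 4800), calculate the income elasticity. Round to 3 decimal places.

1.433

At P = 50, M = 4800: Q = 209.868.
Holding P constant, ∂Q/∂M = 8.68/(2√M) = 0.0626425.
η_M = (∂Q/∂M)·(M/Q) = 0.0626425 × (4800/209.868) = 1.433.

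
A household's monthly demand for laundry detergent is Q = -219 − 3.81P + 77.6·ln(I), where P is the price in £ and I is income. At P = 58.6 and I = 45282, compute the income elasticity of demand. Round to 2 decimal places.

0.20

At P = 58.6, I = 45282: Q = 389.658.
Holding P constant, ∂Q/∂I = 77.6/I = 0.00171371.
η_I = (∂Q/∂I)·(I/Q) = 0.00171371 × (45282/389.658) = 0.20.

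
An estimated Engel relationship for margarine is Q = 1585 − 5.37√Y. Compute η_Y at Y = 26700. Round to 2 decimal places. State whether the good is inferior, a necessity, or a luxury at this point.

-0.62 (inferior good)

At Y = 26700: Q = 707.535.
dQ/dY = -5.37/(2√Y) = -0.0164319 at this income.
η = (dQ/dY)·(Y/Q) = -0.0164319 × (26700/707.535) = -0.62.
Since η < 0, the good is an inferior good.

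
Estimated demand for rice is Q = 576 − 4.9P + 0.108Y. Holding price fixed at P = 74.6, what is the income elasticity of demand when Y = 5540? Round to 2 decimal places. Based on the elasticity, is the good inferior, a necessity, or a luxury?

At P = 74.6, Y = 5540: Q = 808.780.
Holding P constant, ∂Q/∂Y = 0.108.
η_Y = (∂Q/∂Y)·(Y/Q) = 0.108 × (5540/808.780) = 0.74.
Since 0 < η < 1, this is a necessity.

0.74 (necessity)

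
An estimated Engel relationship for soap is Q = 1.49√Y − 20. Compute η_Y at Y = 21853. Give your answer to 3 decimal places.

0.550

At Y = 21853: Q = 200.263.
dQ/dY = 1.49/(2√Y) = 0.00503965 at this income.
η = (dQ/dY)·(Y/Q) = 0.00503965 × (21853/200.263) = 0.550.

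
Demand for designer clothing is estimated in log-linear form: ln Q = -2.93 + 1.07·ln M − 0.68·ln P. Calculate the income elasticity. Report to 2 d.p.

1.07

In a log-linear demand, the coefficient on ln M is the income elasticity.
So η = 1.07.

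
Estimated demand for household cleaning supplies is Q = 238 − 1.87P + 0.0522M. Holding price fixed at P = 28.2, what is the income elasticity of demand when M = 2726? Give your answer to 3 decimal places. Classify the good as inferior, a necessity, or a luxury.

0.434 (necessity)

At P = 28.2, M = 2726: Q = 327.563.
Holding P constant, ∂Q/∂M = 0.0522.
η_M = (∂Q/∂M)·(M/Q) = 0.0522 × (2726/327.563) = 0.434.
Since 0 < η < 1, this is a necessity.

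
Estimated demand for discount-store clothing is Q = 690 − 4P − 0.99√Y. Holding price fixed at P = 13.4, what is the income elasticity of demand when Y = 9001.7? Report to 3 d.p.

At P = 13.4, Y = 9001.7: Q = 542.471.
Holding P constant, ∂Q/∂Y = -0.99/(2√Y) = -0.00521727.
η_Y = (∂Q/∂Y)·(Y/Q) = -0.00521727 × (9001.7/542.471) = -0.087.

-0.087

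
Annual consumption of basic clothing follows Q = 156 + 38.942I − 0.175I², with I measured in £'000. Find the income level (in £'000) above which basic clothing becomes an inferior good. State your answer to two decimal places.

dQ/dI = 38.942 − 0.35I.
The good is inferior where dQ/dI < 0. Setting dQ/dI = 0 gives I = 38.942 / 0.35 = 111.26.

111.26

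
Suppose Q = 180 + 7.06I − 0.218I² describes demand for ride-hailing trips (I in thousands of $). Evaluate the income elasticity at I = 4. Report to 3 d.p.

0.104

At I = 4: Q = 204.7520.
dQ/dI = 7.06 − 0.436I = 5.31600.
η = (dQ/dI)·(I/Q) = 5.31600 × (4/204.7520) = 0.104.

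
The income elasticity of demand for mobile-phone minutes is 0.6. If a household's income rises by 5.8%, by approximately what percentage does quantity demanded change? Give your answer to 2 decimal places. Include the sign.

%ΔQ ≈ η × %ΔI = 0.6 × 5.8% = 3.48%.

3.48%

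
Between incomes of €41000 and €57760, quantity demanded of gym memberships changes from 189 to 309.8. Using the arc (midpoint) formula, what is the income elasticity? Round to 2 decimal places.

ΔQ = 309.8 − 189 = 120.8; midpoint Q̄ = (189 + 309.8)/2 = 249.4.
ΔI = 57760 − 41000 = 16760; midpoint Ī = (41000 + 57760)/2 = 49380.
η = (ΔQ/Q̄) ÷ (ΔI/Ī) = (120.8/249.4) ÷ (16760/49380) = 1.43.

1.43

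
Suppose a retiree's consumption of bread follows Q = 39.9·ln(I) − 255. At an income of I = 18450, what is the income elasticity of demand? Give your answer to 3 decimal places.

0.291

At I = 18450: Q = 136.931.
dQ/dI = 39.9/I = 0.0021626 at this income.
η = (dQ/dI)·(I/Q) = 0.0021626 × (18450/136.931) = 0.291.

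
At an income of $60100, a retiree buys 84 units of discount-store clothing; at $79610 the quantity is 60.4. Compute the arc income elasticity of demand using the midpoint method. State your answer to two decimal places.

ΔQ = 60.4 − 84 = -23.6; midpoint Q̄ = (84 + 60.4)/2 = 72.2.
ΔI = 79610 − 60100 = 19510; midpoint Ī = (60100 + 79610)/2 = 69855.
η = (ΔQ/Q̄) ÷ (ΔI/Ī) = (-23.6/72.2) ÷ (19510/69855) = -1.17.

-1.17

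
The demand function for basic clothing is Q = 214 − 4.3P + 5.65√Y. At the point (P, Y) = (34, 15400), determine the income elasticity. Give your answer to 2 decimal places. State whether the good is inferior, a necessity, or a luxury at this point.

0.46 (necessity)

At P = 34, Y = 15400: Q = 768.947.
Holding P constant, ∂Q/∂Y = 5.65/(2√Y) = 0.0227645.
η_Y = (∂Q/∂Y)·(Y/Q) = 0.0227645 × (15400/768.947) = 0.46.
Since 0 < η < 1, this is a necessity.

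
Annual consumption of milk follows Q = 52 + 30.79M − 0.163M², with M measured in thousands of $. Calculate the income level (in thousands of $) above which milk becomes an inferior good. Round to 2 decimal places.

dQ/dM = 30.79 − 0.326M.
The good is inferior where dQ/dM < 0. Setting dQ/dM = 0 gives M = 30.79 / 0.326 = 94.45.

94.45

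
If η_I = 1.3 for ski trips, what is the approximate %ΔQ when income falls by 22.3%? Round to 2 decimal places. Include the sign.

-28.99%

%ΔQ ≈ η × %ΔI = 1.3 × (-22.3%) = -28.99%.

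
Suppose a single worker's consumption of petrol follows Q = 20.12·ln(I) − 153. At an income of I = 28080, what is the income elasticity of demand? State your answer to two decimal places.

0.38

At I = 28080: Q = 53.085.
dQ/dI = 20.12/I = 0.000716524 at this income.
η = (dQ/dI)·(I/Q) = 0.000716524 × (28080/53.085) = 0.38.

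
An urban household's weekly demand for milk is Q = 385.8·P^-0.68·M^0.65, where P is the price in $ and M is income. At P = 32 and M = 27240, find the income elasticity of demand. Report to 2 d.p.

For a multiplicative demand Q = A·P^α·M^β, the income elasticity is β everywhere.
Here β = 0.65, so η = 0.65.

0.65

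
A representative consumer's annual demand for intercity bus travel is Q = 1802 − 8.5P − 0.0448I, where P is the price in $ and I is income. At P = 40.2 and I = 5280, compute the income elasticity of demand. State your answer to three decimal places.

-0.193

At P = 40.2, I = 5280: Q = 1223.756.
Holding P constant, ∂Q/∂I = −0.0448.
η_I = (∂Q/∂I)·(I/Q) = -0.0448 × (5280/1223.756) = -0.193.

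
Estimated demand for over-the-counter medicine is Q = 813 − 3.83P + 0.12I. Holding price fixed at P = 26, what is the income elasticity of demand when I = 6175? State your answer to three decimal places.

At P = 26, I = 6175: Q = 1454.420.
Holding P constant, ∂Q/∂I = 0.12.
η_I = (∂Q/∂I)·(I/Q) = 0.12 × (6175/1454.420) = 0.509.

0.509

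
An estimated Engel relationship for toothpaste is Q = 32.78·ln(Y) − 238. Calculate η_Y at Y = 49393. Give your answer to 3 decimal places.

At Y = 49393: Q = 116.272.
dQ/dY = 32.78/Y = 0.000663657 at this income.
η = (dQ/dY)·(Y/Q) = 0.000663657 × (49393/116.272) = 0.282.

0.282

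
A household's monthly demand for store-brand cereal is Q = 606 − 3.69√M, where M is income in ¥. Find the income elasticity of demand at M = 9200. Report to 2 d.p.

At M = 9200: Q = 252.068.
dQ/dM = -3.69/(2√M) = -0.0192355 at this income.
η = (dQ/dM)·(M/Q) = -0.0192355 × (9200/252.068) = -0.70.

-0.70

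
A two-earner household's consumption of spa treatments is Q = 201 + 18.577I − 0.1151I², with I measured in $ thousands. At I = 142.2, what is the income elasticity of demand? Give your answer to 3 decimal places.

At I = 142.2: Q = 515.2307.
dQ/dI = 18.577 − 0.2302I = -14.15744.
η = (dQ/dI)·(I/Q) = -14.15744 × (142.2/515.2307) = -3.907.

-3.907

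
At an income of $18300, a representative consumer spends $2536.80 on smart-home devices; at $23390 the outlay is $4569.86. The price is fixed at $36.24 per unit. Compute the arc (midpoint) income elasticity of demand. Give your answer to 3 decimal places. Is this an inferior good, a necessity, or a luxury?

2.343 (luxury)

With a constant price, Q₁ = 2536.80/36.24 = 70.000 and Q₂ = 4569.86/36.24 = 126.100 (equivalently, work directly with expenditure since P cancels).
Midpoint %ΔQ = (4569.86 − 2536.80)/3553.33 = 0.57216; midpoint %ΔI = (23390 − 18300)/20845 = 0.24418.
η = 0.57216 / 0.24418 = 2.343.
η > 1 ⇒ luxury.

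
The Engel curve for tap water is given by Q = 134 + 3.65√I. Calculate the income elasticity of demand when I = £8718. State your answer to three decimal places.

0.359

At I = 8718: Q = 474.801.
dQ/dI = 3.65/(2√I) = 0.0195458 at this income.
η = (dQ/dI)·(I/Q) = 0.0195458 × (8718/474.801) = 0.359.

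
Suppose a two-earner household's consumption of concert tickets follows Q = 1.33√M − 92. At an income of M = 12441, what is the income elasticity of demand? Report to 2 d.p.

1.32

At M = 12441: Q = 56.347.
dQ/dM = 1.33/(2√M) = 0.00596203 at this income.
η = (dQ/dM)·(M/Q) = 0.00596203 × (12441/56.347) = 1.32.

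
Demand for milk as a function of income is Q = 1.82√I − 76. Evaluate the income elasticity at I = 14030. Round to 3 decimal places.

At I = 14030: Q = 139.576.
dQ/dI = 1.82/(2√I) = 0.00768268 at this income.
η = (dQ/dI)·(I/Q) = 0.00768268 × (14030/139.576) = 0.772.

0.772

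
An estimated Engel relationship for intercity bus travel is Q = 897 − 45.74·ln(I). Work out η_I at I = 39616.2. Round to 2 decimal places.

-0.11

At I = 39616.2: Q = 412.751.
dQ/dI = -45.74/I = -0.00115458 at this income.
η = (dQ/dI)·(I/Q) = -0.00115458 × (39616.2/412.751) = -0.11.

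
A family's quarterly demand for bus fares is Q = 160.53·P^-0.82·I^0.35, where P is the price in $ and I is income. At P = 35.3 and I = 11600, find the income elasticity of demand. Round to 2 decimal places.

For a multiplicative demand Q = A·P^α·I^β, the income elasticity is β everywhere.
Here β = 0.35, so η = 0.35.

0.35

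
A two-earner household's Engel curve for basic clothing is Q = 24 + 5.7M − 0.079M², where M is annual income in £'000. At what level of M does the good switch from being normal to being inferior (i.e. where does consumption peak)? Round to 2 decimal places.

36.08

dQ/dM = 5.7 − 0.158M.
The good is inferior where dQ/dM < 0. Setting dQ/dM = 0 gives M = 5.7 / 0.158 = 36.08.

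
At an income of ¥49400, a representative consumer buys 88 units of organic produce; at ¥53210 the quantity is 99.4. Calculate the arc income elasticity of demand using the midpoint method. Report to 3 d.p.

ΔQ = 99.4 − 88 = 11.4; midpoint Q̄ = (88 + 99.4)/2 = 93.7.
ΔI = 53210 − 49400 = 3810; midpoint Ī = (49400 + 53210)/2 = 51305.
η = (ΔQ/Q̄) ÷ (ΔI/Ī) = (11.4/93.7) ÷ (3810/51305) = 1.638.

1.638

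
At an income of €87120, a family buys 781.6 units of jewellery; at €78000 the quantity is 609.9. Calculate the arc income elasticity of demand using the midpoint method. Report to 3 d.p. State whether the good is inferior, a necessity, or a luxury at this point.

2.234 (luxury)

ΔQ = 609.9 − 781.6 = -171.7; midpoint Q̄ = (781.6 + 609.9)/2 = 695.75.
ΔI = 78000 − 87120 = -9120; midpoint Ī = (87120 + 78000)/2 = 82560.
η = (ΔQ/Q̄) ÷ (ΔI/Ī) = (-171.7/695.75) ÷ (-9120/82560) = 2.234.
η > 1 ⇒ luxury.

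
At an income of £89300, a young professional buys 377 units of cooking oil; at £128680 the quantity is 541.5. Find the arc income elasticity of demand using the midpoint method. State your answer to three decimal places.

0.991

ΔQ = 541.5 − 377 = 164.5; midpoint Q̄ = (377 + 541.5)/2 = 459.25.
ΔI = 128680 − 89300 = 39380; midpoint Ī = (89300 + 128680)/2 = 108990.
η = (ΔQ/Q̄) ÷ (ΔI/Ī) = (164.5/459.25) ÷ (39380/108990) = 0.991.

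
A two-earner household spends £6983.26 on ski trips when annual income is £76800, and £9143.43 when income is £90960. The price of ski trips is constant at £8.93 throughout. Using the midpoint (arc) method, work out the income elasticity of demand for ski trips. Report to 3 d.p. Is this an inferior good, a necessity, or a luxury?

With a constant price, Q₁ = 6983.26/8.93 = 782.000 and Q₂ = 9143.43/8.93 = 1023.900 (equivalently, work directly with expenditure since P cancels).
Midpoint %ΔQ = (9143.43 − 6983.26)/8063.35 = 0.26790; midpoint %ΔI = (90960 − 76800)/83880 = 0.16881.
η = 0.26790 / 0.16881 = 1.587.
η > 1 ⇒ luxury.

1.587 (luxury)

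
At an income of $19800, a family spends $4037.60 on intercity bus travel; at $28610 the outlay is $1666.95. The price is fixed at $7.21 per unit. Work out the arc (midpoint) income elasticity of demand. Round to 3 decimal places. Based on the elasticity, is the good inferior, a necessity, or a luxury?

-2.284 (inferior good)

With a constant price, Q₁ = 4037.60/7.21 = 560.000 and Q₂ = 1666.95/7.21 = 231.200 (equivalently, work directly with expenditure since P cancels).
Midpoint %ΔQ = (1666.95 − 4037.60)/2852.28 = -0.83114; midpoint %ΔI = (28610 − 19800)/24205 = 0.36397.
η = -0.83114 / 0.36397 = -2.284.
η < 0 ⇒ inferior good.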